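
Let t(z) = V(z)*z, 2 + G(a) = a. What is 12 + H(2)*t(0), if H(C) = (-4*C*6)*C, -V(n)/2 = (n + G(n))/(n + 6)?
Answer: 12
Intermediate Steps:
G(a) = -2 + a
V(n) = -2*(-2 + 2*n)/(6 + n) (V(n) = -2*(n + (-2 + n))/(n + 6) = -2*(-2 + 2*n)/(6 + n))
H(C) = -24*C**2 (H(C) = (-24*C)*C = -24*C**2)
t(z) = 4*z*(1 - z)/(6 + z) (t(z) = (4*(1 - z)/(6 + z))*z = 4*z*(1 - z)/(6 + z))
12 + H(2)*t(0) = 12 + (-24*2**2)*(4*0*(1 - 1*0)/(6 + 0)) = 12 + (-24*4)*(4*0*(1 + 0)/6) = 12 - 384*0/6 = 12 - 96*0 = 12 + 0 = 12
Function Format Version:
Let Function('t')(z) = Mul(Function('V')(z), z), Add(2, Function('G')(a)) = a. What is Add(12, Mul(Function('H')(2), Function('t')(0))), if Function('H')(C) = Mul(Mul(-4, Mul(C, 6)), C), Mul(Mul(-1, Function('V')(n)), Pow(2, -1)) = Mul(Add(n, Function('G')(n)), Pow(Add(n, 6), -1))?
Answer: 12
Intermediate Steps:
Function('G')(a) = Add(-2, a)
Function('V')(n) = Mul(-2, Pow(Add(6, n), -1), Add(-2, Mul(2, n))) (Function('V')(n) = Mul(-2, Mul(Add(n, Add(-2, n)), Pow(Add(n, 6), -1))) = Mul(-2, Mul(Add(-2, Mul(2, n)), Pow(Add(6, n), -1))) = Mul(-2, Mul(Pow(Add(6, n), -1), Add(-2, Mul(2, n)))) = Mul(-2, Pow(Add(6, n), -1), Add(-2, Mul(2, n))))
Function('H')(C) = Mul(-24, Pow(C, 2)) (Function('H')(C) = Mul(Mul(-4, Mul(6, C)), C) = Mul(Mul(-24, C), C) = Mul(-24, Pow(C, 2)))
Function('t')(z) = Mul(4, z, Pow(Add(6, z), -1), Add(1, Mul(-1, z))) (Function('t')(z) = Mul(Mul(4, Pow(Add(6, z), -1), Add(1, Mul(-1, z))), z) = Mul(4, z, Pow(Add(6, z), -1), Add(1, Mul(-1, z))))
Add(12, Mul(Function('H')(2), Function('t')(0))) = Add(12, Mul(Mul(-24, Pow(2, 2)), Mul(4, 0, Pow(Add(6, 0), -1), Add(1, Mul(-1, 0))))) = Add(12, Mul(Mul(-24, 4), Mul(4, 0, Pow(6, -1), Add(1, 0)))) = Add(12, Mul(-96, Mul(4, 0, Rational(1, 6), 1))) = Add(12, Mul(-96, 0)) = Add(12, 0) = 12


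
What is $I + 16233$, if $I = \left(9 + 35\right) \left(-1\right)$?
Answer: $16189$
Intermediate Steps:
$I = -44$ ($I = 44 \left(-1\right) = -44$)
$I + 16233 = -44 + 16233 = 16189$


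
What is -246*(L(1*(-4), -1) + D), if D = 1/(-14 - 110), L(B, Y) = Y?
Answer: 15375/62 ≈ 247.98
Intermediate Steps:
D = -1/124 (D = 1/(-124) = -1/124 ≈ -0.0080645)
-246*(L(1*(-4), -1) + D) = -246*(-1 - 1/124) = -246*(-125/124) = 15375/62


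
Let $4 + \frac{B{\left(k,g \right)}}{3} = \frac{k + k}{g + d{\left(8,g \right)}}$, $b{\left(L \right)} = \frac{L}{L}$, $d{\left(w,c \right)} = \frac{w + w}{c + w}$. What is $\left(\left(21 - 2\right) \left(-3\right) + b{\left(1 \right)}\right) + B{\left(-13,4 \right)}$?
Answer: $- \frac{661}{8} \approx -82.625$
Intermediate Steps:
$d{\left(w,c \right)} = \frac{2 w}{c + w}$
$b{\left(L \right)} = 1$
$B{\left(k,g \right)} = -12 + \frac{6 k}{g + \frac{16}{8 + g}}$ ($B{\left(k,g \right)} = -12 + 3 \frac{k + k}{g + 2 \cdot 8 \frac{1}{g + 8}} = -12 + 3 \frac{2 k}{g + 2 \cdot 8 \frac{1}{8 + g}} = -12 + 3 \frac{2 k}{g + \frac{16}{8 + g}} = -12 + \frac{6 k}{g + \frac{16}{8 + g}}$)
$\left(\left(21 - 2\right) \left(-3\right) + b{\left(1 \right)}\right) + B{\left(-13,4 \right)} = \left(\left(21 - 2\right) \left(-3\right) + 1\right) + \frac{6 \left(-32 - \left(8 + 4\right) \left(\left(-1\right) \left(-13\right) + 2 \cdot 4\right)\right)}{16 + 4 \left(8 + 4\right)} = \left(19 \left(-3\right) + 1\right) + \frac{6 \left(-32 - 12 \left(13 + 8\right)\right)}{16 + 4 \cdot 12} = \left(-57 + 1\right) + \frac{6 \left(-32 - 12 \cdot 21\right)}{16 + 48} = -56 + \frac{6 \left(-32 - 252\right)}{64} = -56 + 6 \cdot \frac{1}{64} \left(-284\right) = -56 - \frac{213}{8} = - \frac{661}{8}$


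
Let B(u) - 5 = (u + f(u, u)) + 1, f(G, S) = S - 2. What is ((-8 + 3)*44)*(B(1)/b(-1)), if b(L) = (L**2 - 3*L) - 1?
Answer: -440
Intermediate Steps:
b(L) = -1 + L**2 - 3*L
f(G, S) = -2 + S
B(u) = 4 + 2*u (B(u) = 5 + ((u + (-2 + u)) + 1) = 5 + ((-2 + 2*u) + 1) = 5 + (-1 + 2*u) = 4 + 2*u)
((-8 + 3)*44)*(B(1)/b(-1)) = ((-8 + 3)*44)*((4 + 2*1)/(-1 + (-1)**2 - 3*(-1))) = (-5*44)*((4 + 2)/(-1 + 1 + 3)) = -1320/3 = -220*2 = -440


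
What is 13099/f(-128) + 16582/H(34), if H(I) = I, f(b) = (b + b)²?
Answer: 543581659/1114112 ≈ 487.91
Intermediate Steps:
f(b) = 4*b² (f(b) = (2*b)² = 4*b²)
13099/f(-128) + 16582/H(34) = 13099/((4*(-128)²)) + 16582/34 = 13099/((4*16384)) + 16582*(1/34) = 13099/65536 + 8291/17 = 543581659/1114112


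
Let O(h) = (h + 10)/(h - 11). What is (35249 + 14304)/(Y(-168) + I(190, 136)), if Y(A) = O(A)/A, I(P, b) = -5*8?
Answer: -745078908/601519 ≈ -1238.7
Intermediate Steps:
I(P, b) = -40
O(h) = (10 + h)/(-11 + h)
Y(A) = (10 + A)/(A*(-11 + A)) (Y(A) = ((10 + A)/(-11 + A))/A = (10 + A)/(A*(-11 + A)))
(35249 + 14304)/(Y(-168) + I(190, 136)) = (35249 + 14304)/((10 - 168)/((-168)*(-11 - 168)) - 40) = 49553/(-1/168*(-158)/(-179) - 40) = 49553/(-1/168*(-1/179)*(-158) - 40) = 49553/(-79/15036 - 40) = 49553/(-601519/15036) = 49553*(-15036/601519) = -745078908/601519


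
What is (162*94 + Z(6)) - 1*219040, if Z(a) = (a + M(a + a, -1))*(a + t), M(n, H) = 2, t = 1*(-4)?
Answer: -203796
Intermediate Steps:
t = -4
Z(a) = (-4 + a)*(2 + a) (Z(a) = (a + 2)*(a - 4) = (2 + a)*(-4 + a) = (-4 + a)*(2 + a))
(162*94 + Z(6)) - 1*219040 = (162*94 + (-8 + 6² - 2*6)) - 1*219040 = (15228 + (-8 + 36 - 12)) - 219040 = (15228 + 16) - 219040 = 15244 - 219040 = -203796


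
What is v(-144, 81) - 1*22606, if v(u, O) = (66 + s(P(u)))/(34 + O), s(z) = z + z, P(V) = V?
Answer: -2599912/115 ≈ -22608.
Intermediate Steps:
s(z) = 2*z
v(u, O) = (66 + 2*u)/(34 + O)
v(-144, 81) - 1*22606 = 2*(33 - 144)/(34 + 81) - 1*22606 = 2*(-111)/115 - 22606 = 2*(1/115)*(-111) - 22606 = -222/115 - 22606 = -2599912/115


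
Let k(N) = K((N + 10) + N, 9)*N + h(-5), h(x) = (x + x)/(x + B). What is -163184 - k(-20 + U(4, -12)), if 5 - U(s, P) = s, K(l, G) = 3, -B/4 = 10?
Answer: -1468145/9 ≈ -1.6313e+5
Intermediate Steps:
B = -40 (B = -4*10 = -40)
U(s, P) = 5 - s
h(x) = 2*x/(-40 + x) (h(x) = (x + x)/(x - 40) = (2*x)/(-40 + x) = 2*x/(-40 + x))
k(N) = 2/9 + 3*N (k(N) = 3*N + 2*(-5)/(-40 - 5) = 3*N + 2*(-5)/(-45) = 3*N + 2*(-5)*(-1/45) = 3*N + 2/9 = 2/9 + 3*N)
-163184 - k(-20 + U(4, -12)) = -163184 - (2/9 + 3*(-20 + (5 - 1*4))) = -163184 - (2/9 + 3*(-20 + (5 - 4))) = -163184 - (2/9 + 3*(-20 + 1)) = -163184 - (2/9 + 3*(-19)) = -163184 - (2/9 - 57) = -163184 - 1*(-511/9) = -163184 + 511/9 = -1468145/9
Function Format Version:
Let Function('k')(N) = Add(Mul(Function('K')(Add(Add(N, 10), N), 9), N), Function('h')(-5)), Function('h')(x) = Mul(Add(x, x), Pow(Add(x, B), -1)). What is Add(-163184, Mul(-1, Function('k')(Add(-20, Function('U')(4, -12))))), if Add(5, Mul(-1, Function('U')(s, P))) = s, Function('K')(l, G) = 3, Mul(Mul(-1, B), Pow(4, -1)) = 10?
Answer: Rational(-1468145, 9) ≈ -1.6313e+5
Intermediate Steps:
B = -40 (B = Mul(-4, 10) = -40)
Function('U')(s, P) = Add(5, Mul(-1, s))
Function('h')(x) = Mul(2, x, Pow(Add(-40, x), -1)) (Function('h')(x) = Mul(Add(x, x), Pow(Add(x, -40), -1)) = Mul(Mul(2, x), Pow(Add(-40, x), -1)) = Mul(2, x, Pow(Add(-40, x), -1)))
Function('k')(N) = Add(Rational(2, 9), Mul(3, N)) (Function('k')(N) = Add(Mul(3, N), Mul(2, -5, Pow(Add(-40, -5), -1))) = Add(Mul(3, N), Mul(2, -5, Pow(-45, -1))) = Add(Mul(3, N), Mul(2, -5, Rational(-1, 45))) = Add(Mul(3, N), Rational(2, 9)) = Add(Rational(2, 9), Mul(3, N)))
Add(-163184, Mul(-1, Function('k')(Add(-20, Function('U')(4, -12))))) = Add(-163184, Mul(-1, Add(Rational(2, 9), Mul(3, Add(-20, Add(5, Mul(-1, 4))))))) = Add(-163184, Mul(-1, Add(Rational(2, 9), Mul(3, Add(-20, Add(5, -4)))))) = Add(-163184, Mul(-1, Add(Rational(2, 9), Mul(3, Add(-20, 1))))) = Add(-163184, Mul(-1, Add(Rational(2, 9), Mul(3, -19)))) = Add(-163184, Mul(-1, Add(Rational(2, 9), -57))) = Add(-163184, Mul(-1, Rational(-511, 9))) = Add(-163184, Rational(511, 9)) = Rational(-1468145, 9)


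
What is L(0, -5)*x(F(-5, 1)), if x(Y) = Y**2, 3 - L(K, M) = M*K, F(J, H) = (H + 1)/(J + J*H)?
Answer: 3/25 ≈ 0.12000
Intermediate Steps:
F(J, H) = (1 + H)/(J + H*J)
L(K, M) = 3 - K*M (L(K, M) = 3 - M*K = 3 - K*M)
L(0, -5)*x(F(-5, 1)) = (3 - 1*0*(-5))*(1/(-5))**2 = (3 + 0)*(-1/5)**2 = 3*(1/25) = 3/25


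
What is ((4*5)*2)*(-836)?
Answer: -33440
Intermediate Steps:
((4*5)*2)*(-836) = (20*2)*(-836) = 40*(-836) = -33440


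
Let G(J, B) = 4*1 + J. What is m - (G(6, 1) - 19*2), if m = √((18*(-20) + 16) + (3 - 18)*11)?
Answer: 28 + I*√509 ≈ 28.0 + 22.561*I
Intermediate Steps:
G(J, B) = 4 + J
m = I*√509 (m = √((-360 + 16) - 15*11) = √(-344 - 165) = √(-509) = I*√509 ≈ 22.561*I)
m - (G(6, 1) - 19*2) = I*√509 - ((4 + 6) - 19*2) = I*√509 - (10 - 38) = I*√509 - 1*(-28) = I*√509 + 28 = 28 + I*√509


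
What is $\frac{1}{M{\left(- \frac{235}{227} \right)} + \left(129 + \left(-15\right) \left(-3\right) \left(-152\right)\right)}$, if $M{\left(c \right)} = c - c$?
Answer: $- \frac{1}{6711} \approx -0.00014901$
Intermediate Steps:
$M{\left(c \right)} = 0$
$\frac{1}{M{\left(- \frac{235}{227} \right)} + \left(129 + \left(-15\right) \left(-3\right) \left(-152\right)\right)} = \frac{1}{0 + \left(129 + \left(-15\right) \left(-3\right) \left(-152\right)\right)} = \frac{1}{0 + \left(129 + 45 \left(-152\right)\right)} = \frac{1}{0 + \left(129 - 6840\right)} = \frac{1}{0 - 6711} = \frac{1}{-6711} = - \frac{1}{6711}$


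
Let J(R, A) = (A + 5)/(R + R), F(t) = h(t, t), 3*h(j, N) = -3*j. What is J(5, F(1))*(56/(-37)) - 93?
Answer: -17317/185 ≈ -93.605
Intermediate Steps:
h(j, N) = -j (h(j, N) = (-3*j)/3 = -j)
F(t) = -t
J(R, A) = (5 + A)/(2*R) (J(R, A) = (5 + A)/((2*R)) = (5 + A)*(1/(2*R)) = (5 + A)/(2*R))
J(5, F(1))*(56/(-37)) - 93 = ((½)*(5 - 1*1)/5)*(56/(-37)) - 93 = ((½)*(⅕)*(5 - 1))*(56*(-1/37)) - 93 = ((½)*(⅕)*4)*(-56/37) - 93 = (⅖)*(-56/37) - 93 = -112/185 - 93 = -17317/185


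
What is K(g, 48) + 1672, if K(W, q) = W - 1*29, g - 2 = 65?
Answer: 1710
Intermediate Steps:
g = 67 (g = 2 + 65 = 67)
K(W, q) = -29 + W (K(W, q) = W - 29 = -29 + W)
K(g, 48) + 1672 = (-29 + 67) + 1672 = 38 + 1672 = 1710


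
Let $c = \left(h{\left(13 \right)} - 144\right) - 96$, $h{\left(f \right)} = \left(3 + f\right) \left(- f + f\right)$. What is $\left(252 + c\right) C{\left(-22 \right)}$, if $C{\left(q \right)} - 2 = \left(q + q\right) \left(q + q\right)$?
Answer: $23256$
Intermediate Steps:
$C{\left(q \right)} = 2 + 4 q^{2}$ ($C{\left(q \right)} = 2 + \left(q + q\right) \left(q + q\right) = 2 + 2 q 2 q = 2 + 4 q^{2}$)
$h{\left(f \right)} = 0$ ($h{\left(f \right)} = \left(3 + f\right) 0 = 0$)
$c = -240$ ($c = \left(0 - 144\right) - 96 = -144 - 96 = -240$)
$\left(252 + c\right) C{\left(-22 \right)} = \left(252 - 240\right) \left(2 + 4 \left(-22\right)^{2}\right) = 12 \left(2 + 4 \cdot 484\right) = 12 \left(2 + 1936\right) = 12 \cdot 1938 = 23256$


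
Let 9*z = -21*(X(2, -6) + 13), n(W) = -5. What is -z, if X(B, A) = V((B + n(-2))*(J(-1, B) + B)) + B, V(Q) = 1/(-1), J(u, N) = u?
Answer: 98/3 ≈ 32.667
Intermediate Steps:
V(Q) = -1 (V(Q) = 1*(-1) = -1)
X(B, A) = -1 + B
z = -98/3 (z = (-21*((-1 + 2) + 13))/9 = (-21*(1 + 13))/9 = (-21*14)/9 = (⅑)*(-294) = -98/3 ≈ -32.667)
-z = -1*(-98/3) = 98/3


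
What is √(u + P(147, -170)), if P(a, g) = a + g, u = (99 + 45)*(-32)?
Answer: I*√4631 ≈ 68.052*I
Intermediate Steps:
u = -4608 (u = 144*(-32) = -4608)
√(u + P(147, -170)) = √(-4608 + (147 - 170)) = √(-4608 - 23) = √(-4631) = I*√4631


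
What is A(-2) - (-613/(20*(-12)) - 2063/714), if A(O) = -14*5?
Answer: -663209/9520 ≈ -69.665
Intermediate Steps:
A(O) = -70
A(-2) - (-613/(20*(-12)) - 2063/714) = -70 - (-613/(20*(-12)) - 2063/714) = -70 - (-613/(-240) - 2063*1/714) = -70 - (-613*(-1/240) - 2063/714) = -70 - (613/240 - 2063/714) = -70 - 1*(-3191/9520) = -70 + 3191/9520 = -663209/9520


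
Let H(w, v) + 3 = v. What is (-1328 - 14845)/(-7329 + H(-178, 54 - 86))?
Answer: 16173/7364 ≈ 2.1962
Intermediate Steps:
H(w, v) = -3 + v
(-1328 - 14845)/(-7329 + H(-178, 54 - 86)) = (-1328 - 14845)/(-7329 + (-3 + (54 - 86))) = -16173/(-7329 + (-3 - 32)) = -16173/(-7329 - 35) = -16173/(-7364) = -16173*(-1/7364) = 16173/7364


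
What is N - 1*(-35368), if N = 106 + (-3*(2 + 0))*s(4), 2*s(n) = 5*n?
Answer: 35414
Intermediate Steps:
s(n) = 5*n/2 (s(n) = (5*n)/2 = 5*n/2)
N = 46 (N = 106 + (-3*(2 + 0))*((5/2)*4) = 106 - 3*2*10 = 106 - 6*10 = 106 - 60 = 46)
N - 1*(-35368) = 46 - 1*(-35368) = 46 + 35368 = 35414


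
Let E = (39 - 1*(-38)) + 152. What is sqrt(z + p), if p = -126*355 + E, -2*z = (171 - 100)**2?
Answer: I*sqrt(188086)/2 ≈ 216.84*I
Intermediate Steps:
E = 229 (E = (39 + 38) + 152 = 77 + 152 = 229)
z = -5041/2 (z = -(171 - 100)**2/2 = -1/2*71**2 = -1/2*5041 = -5041/2 ≈ -2520.5)
p = -44501 (p = -126*355 + 229 = -44730 + 229 = -44501)
sqrt(z + p) = sqrt(-5041/2 - 44501) = sqrt(-94043/2) = I*sqrt(188086)/2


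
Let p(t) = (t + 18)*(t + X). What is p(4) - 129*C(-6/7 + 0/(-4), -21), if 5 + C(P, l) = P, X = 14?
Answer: 8061/7 ≈ 1151.6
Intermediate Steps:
C(P, l) = -5 + P
p(t) = (14 + t)*(18 + t) (p(t) = (t + 18)*(t + 14) = (18 + t)*(14 + t) = (14 + t)*(18 + t))
p(4) - 129*C(-6/7 + 0/(-4), -21) = (252 + 4² + 32*4) - 129*(-5 + (-6/7 + 0/(-4))) = (252 + 16 + 128) - 129*(-5 + (-6*⅐ + 0*(-¼))) = 396 - 129*(-5 + (-6/7 + 0)) = 396 - 129*(-5 - 6/7) = 396 - 129*(-41/7) = 396 + 5289/7 = 8061/7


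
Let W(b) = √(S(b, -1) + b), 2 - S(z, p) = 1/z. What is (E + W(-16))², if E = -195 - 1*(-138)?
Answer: (228 - I*√223)²/16 ≈ 3235.1 - 425.6*I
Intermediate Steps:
S(z, p) = 2 - 1/z
W(b) = √(2 + b - 1/b) (W(b) = √((2 - 1/b) + b) = √(2 + b - 1/b))
E = -57 (E = -195 + 138 = -57)
(E + W(-16))² = (-57 + √(2 - 16 - 1/(-16)))² = (-57 + √(2 - 16 - 1*(-1/16)))² = (-57 + √(2 - 16 + 1/16))² = (-57 + √(-223/16))² = (-57 + I*√223/4)²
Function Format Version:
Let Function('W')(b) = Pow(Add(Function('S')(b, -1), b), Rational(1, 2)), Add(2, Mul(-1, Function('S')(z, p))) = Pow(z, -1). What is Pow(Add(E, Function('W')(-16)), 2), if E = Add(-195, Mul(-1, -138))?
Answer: Mul(Rational(1, 16), Pow(Add(228, Mul(-1, I, Pow(223, Rational(1, 2)))), 2)) ≈ Add(3235.1, Mul(-425.60, I))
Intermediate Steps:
Function('S')(z, p) = Add(2, Mul(-1, Pow(z, -1)))
Function('W')(b) = Pow(Add(2, b, Mul(-1, Pow(b, -1))), Rational(1, 2)) (Function('W')(b) = Pow(Add(Add(2, Mul(-1, Pow(b, -1))), b), Rational(1, 2)) = Pow(Add(2, b, Mul(-1, Pow(b, -1))), Rational(1, 2)))
E = -57 (E = Add(-195, 138) = -57)
Pow(Add(E, Function('W')(-16)), 2) = Pow(Add(-57, Pow(Add(2, -16, Mul(-1, Pow(-16, -1))), Rational(1, 2))), 2) = Pow(Add(-57, Pow(Add(2, -16, Mul(-1, Rational(-1, 16))), Rational(1, 2))), 2) = Pow(Add(-57, Pow(Add(2, -16, Rational(1, 16)), Rational(1, 2))), 2) = Pow(Add(-57, Pow(Rational(-223, 16), Rational(1, 2))), 2) = Pow(Add(-57, Mul(Rational(1, 4), I, Pow(223, Rational(1, 2)))), 2)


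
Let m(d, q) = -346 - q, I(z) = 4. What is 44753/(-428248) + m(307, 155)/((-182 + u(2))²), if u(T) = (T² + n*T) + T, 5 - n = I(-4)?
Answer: -130791173/1080469704 ≈ -0.12105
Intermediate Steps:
n = 1 (n = 5 - 1*4 = 5 - 4 = 1)
u(T) = T² + 2*T (u(T) = (T² + 1*T) + T = (T² + T) + T = (T + T²) + T = T² + 2*T)
44753/(-428248) + m(307, 155)/((-182 + u(2))²) = 44753/(-428248) + (-346 - 1*155)/((-182 + 2*(2 + 2))²) = 44753*(-1/428248) + (-346 - 155)/((-182 + 2*4)²) = -44753/428248 - 501/(-182 + 8)² = -44753/428248 - 501/((-174)²) = -44753/428248 - 501/30276 = -44753/428248 - 501*1/30276 = -44753/428248 - 167/10092 = -130791173/1080469704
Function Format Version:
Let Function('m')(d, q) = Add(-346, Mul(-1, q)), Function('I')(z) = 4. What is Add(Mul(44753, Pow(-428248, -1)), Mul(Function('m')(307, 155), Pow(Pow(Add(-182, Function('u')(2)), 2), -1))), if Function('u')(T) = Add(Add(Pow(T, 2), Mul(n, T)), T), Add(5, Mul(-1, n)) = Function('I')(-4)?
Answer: Rational(-130791173, 1080469704) ≈ -0.12105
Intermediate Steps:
n = 1 (n = Add(5, Mul(-1, 4)) = Add(5, -4) = 1)
Function('u')(T) = Add(Pow(T, 2), Mul(2, T)) (Function('u')(T) = Add(Add(Pow(T, 2), Mul(1, T)), T) = Add(Add(Pow(T, 2), T), T) = Add(Add(T, Pow(T, 2)), T) = Add(Pow(T, 2), Mul(2, T)))
Add(Mul(44753, Pow(-428248, -1)), Mul(Function('m')(307, 155), Pow(Pow(Add(-182, Function('u')(2)), 2), -1))) = Add(Mul(44753, Pow(-428248, -1)), Mul(Add(-346, Mul(-1, 155)), Pow(Pow(Add(-182, Mul(2, Add(2, 2))), 2), -1))) = Add(Mul(44753, Rational(-1, 428248)), Mul(Add(-346, -155), Pow(Pow(Add(-182, Mul(2, 4)), 2), -1))) = Add(Rational(-44753, 428248), Mul(-501, Pow(Pow(Add(-182, 8), 2), -1))) = Add(Rational(-44753, 428248), Mul(-501, Pow(Pow(-174, 2), -1))) = Add(Rational(-44753, 428248), Mul(-501, Pow(30276, -1))) = Add(Rational(-44753, 428248), Mul(-501, Rational(1, 30276))) = Add(Rational(-44753, 428248), Rational(-167, 10092)) = Rational(-130791173, 1080469704)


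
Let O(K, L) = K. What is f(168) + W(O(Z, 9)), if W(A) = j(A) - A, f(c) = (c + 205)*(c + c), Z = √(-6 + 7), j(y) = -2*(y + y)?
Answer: 125323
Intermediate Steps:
j(y) = -4*y
Z = 1 (Z = √1 = 1)
f(c) = 2*c*(205 + c) (f(c) = (205 + c)*(2*c) = 2*c*(205 + c))
W(A) = -5*A (W(A) = -4*A - A = -5*A)
f(168) + W(O(Z, 9)) = 2*168*(205 + 168) - 5*1 = 2*168*373 - 5 = 125328 - 5 = 125323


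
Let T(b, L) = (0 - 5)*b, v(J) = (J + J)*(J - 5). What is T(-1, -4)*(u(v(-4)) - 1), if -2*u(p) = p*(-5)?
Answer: 895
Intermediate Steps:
v(J) = 2*J*(-5 + J) (v(J) = (2*J)*(-5 + J) = 2*J*(-5 + J))
T(b, L) = -5*b
u(p) = 5*p/2 (u(p) = -p*(-5)/2 = -(-5)*p/2 = 5*p/2)
T(-1, -4)*(u(v(-4)) - 1) = (-5*(-1))*(5*(2*(-4)*(-5 - 4))/2 - 1) = 5*(5*(2*(-4)*(-9))/2 - 1) = 5*((5/2)*72 - 1) = 5*(180 - 1) = 5*179 = 895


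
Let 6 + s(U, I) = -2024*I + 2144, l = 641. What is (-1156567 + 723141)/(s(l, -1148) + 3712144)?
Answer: -216713/3018917 ≈ -0.071785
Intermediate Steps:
s(U, I) = 2138 - 2024*I (s(U, I) = -6 + (-2024*I + 2144) = -6 + (2144 - 2024*I) = 2138 - 2024*I)
(-1156567 + 723141)/(s(l, -1148) + 3712144) = (-1156567 + 723141)/((2138 - 2024*(-1148)) + 3712144) = -433426/((2138 + 2323552) + 3712144) = -433426/(2325690 + 3712144) = -433426/6037834 = -433426*1/6037834 = -216713/3018917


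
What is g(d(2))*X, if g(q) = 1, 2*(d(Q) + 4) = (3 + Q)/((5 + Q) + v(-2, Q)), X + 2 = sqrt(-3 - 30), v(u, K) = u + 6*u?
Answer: -2 + I*sqrt(33) ≈ -2.0 + 5.7446*I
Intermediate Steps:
v(u, K) = 7*u
X = -2 + I*sqrt(33) (X = -2 + sqrt(-3 - 30) = -2 + sqrt(-33) = -2 + I*sqrt(33) ≈ -2.0 + 5.7446*I)
d(Q) = -4 + (3 + Q)/(2*(-9 + Q)) (d(Q) = -4 + ((3 + Q)/((5 + Q) + 7*(-2)))/2 = -4 + ((3 + Q)/((5 + Q) - 14))/2 = -4 + ((3 + Q)/(-9 + Q))/2 = -4 + (3 + Q)/(2*(-9 + Q)))
g(d(2))*X = 1*(-2 + I*sqrt(33)) = -2 + I*sqrt(33)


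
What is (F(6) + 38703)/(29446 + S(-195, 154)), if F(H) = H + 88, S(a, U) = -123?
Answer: 38797/29323 ≈ 1.3231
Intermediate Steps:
F(H) = 88 + H
(F(6) + 38703)/(29446 + S(-195, 154)) = ((88 + 6) + 38703)/(29446 - 123) = (94 + 38703)/29323 = 38797*(1/29323) = 38797/29323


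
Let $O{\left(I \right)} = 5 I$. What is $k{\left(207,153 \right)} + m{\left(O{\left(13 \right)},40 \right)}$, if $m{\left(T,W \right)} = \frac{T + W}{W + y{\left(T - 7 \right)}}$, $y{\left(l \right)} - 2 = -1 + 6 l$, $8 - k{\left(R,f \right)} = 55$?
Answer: $- \frac{18178}{389} \approx -46.73$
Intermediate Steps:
$k{\left(R,f \right)} = -47$ ($k{\left(R,f \right)} = 8 - 55 = -47$)
$y{\left(l \right)} = 1 + 6 l$ ($y{\left(l \right)} = 2 + \left(-1 + 6 l\right) = 1 + 6 l$)
$m{\left(T,W \right)} = \frac{T + W}{-41 + W + 6 T}$ ($m{\left(T,W \right)} = \frac{T + W}{W + \left(1 + 6 \left(T - 7\right)\right)} = \frac{T + W}{W + \left(1 + 6 \left(-7 + T\right)\right)} = \frac{T + W}{W + \left(1 + \left(-42 + 6 T\right)\right)} = \frac{T + W}{W + \left(-41 + 6 T\right)} = \frac{T + W}{-41 + W + 6 T}$)
$k{\left(207,153 \right)} + m{\left(O{\left(13 \right)},40 \right)} = -47 + \frac{5 \cdot 13 + 40}{-41 + 40 + 6 \cdot 5 \cdot 13} = -47 + \frac{65 + 40}{-41 + 40 + 6 \cdot 65} = -47 + \frac{1}{-41 + 40 + 390} \cdot 105 = -47 + \frac{1}{389} \cdot 105 = -47 + \frac{105}{389} = - \frac{18178}{389}$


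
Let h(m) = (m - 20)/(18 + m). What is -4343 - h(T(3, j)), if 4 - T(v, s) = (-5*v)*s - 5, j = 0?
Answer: -117250/27 ≈ -4342.6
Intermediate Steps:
T(v, s) = 9 + 5*s*v (T(v, s) = 4 - ((-5*v)*s - 5) = 4 - (-5*s*v - 5) = 4 - (-5 - 5*s*v) = 4 + (5 + 5*s*v) = 9 + 5*s*v)
h(m) = (-20 + m)/(18 + m)
-4343 - h(T(3, j)) = -4343 - (-20 + (9 + 5*0*3))/(18 + (9 + 5*0*3)) = -4343 - (-20 + (9 + 0))/(18 + (9 + 0)) = -4343 - (-20 + 9)/(18 + 9) = -4343 - (-11)/27 = -4343 - 1*(-11/27) = -4343 + 11/27 = -117250/27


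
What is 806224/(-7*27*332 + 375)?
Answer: -806224/62373 ≈ -12.926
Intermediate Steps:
806224/(-7*27*332 + 375) = 806224/(-189*332 + 375) = 806224/(-62748 + 375) = 806224/(-62373) = 806224*(-1/62373) = -806224/62373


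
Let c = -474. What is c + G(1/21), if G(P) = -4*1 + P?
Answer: -10037/21 ≈ -477.95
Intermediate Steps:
G(P) = -4 + P
c + G(1/21) = -474 + (-4 + 1/21) = -474 - 83/21 = -10037/21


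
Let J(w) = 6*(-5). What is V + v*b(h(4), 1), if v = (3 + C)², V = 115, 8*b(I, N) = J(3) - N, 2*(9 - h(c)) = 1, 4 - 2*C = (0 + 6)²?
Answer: -4319/8 ≈ -539.88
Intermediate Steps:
C = -16 (C = 2 - (0 + 6)²/2 = 2 - ½*6² = 2 - ½*36 = 2 - 18 = -16)
J(w) = -30
h(c) = 17/2 (h(c) = 9 - ½*1 = 9 - ½ = 17/2)
b(I, N) = -15/4 - N/8 (b(I, N) = (-30 - N)/8 = -15/4 - N/8)
v = 169 (v = (3 - 16)² = (-13)² = 169)
V + v*b(h(4), 1) = 115 + 169*(-15/4 - ⅛*1) = 115 + 169*(-15/4 - ⅛) = 115 + 169*(-31/8) = 115 - 5239/8 = -4319/8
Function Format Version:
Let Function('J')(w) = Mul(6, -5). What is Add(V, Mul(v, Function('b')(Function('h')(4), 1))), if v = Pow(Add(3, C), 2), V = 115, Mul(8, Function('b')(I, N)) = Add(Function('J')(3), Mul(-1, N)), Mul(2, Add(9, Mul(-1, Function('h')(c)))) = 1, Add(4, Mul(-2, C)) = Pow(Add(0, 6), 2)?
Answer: Rational(-4319, 8) ≈ -539.88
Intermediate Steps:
C = -16 (C = Add(2, Mul(Rational(-1, 2), Pow(Add(0, 6), 2))) = Add(2, Mul(Rational(-1, 2), Pow(6, 2))) = Add(2, Mul(Rational(-1, 2), 36)) = Add(2, -18) = -16)
Function('J')(w) = -30
Function('h')(c) = Rational(17, 2) (Function('h')(c) = Add(9, Mul(Rational(-1, 2), 1)) = Add(9, Rational(-1, 2)) = Rational(17, 2))
Function('b')(I, N) = Add(Rational(-15, 4), Mul(Rational(-1, 8), N)) (Function('b')(I, N) = Mul(Rational(1, 8), Add(-30, Mul(-1, N))) = Add(Rational(-15, 4), Mul(Rational(-1, 8), N)))
v = 169 (v = Pow(Add(3, -16), 2) = Pow(-13, 2) = 169)
Add(V, Mul(v, Function('b')(Function('h')(4), 1))) = Add(115, Mul(169, Add(Rational(-15, 4), Mul(Rational(-1, 8), 1)))) = Add(115, Mul(169, Add(Rational(-15, 4), Rational(-1, 8)))) = Add(115, Mul(169, Rational(-31, 8))) = Add(115, Rational(-5239, 8)) = Rational(-4319, 8)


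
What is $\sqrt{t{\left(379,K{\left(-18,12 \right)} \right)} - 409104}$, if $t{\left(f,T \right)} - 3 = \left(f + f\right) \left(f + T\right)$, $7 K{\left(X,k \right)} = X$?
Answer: $\frac{67 i \sqrt{1351}}{7} \approx 351.81 i$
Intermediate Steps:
$K{\left(X,k \right)} = \frac{X}{7}$
$t{\left(f,T \right)} = 3 + 2 f \left(T + f\right)$ ($t{\left(f,T \right)} = 3 + \left(f + f\right) \left(f + T\right) = 3 + 2 f \left(T + f\right)$)
$\sqrt{t{\left(379,K{\left(-18,12 \right)} \right)} - 409104} = \sqrt{\left(3 + 2 \cdot 379^{2} + 2 \cdot \frac{1}{7} \left(-18\right) 379\right) - 409104} = \sqrt{\left(3 + 2 \cdot 143641 + 2 \left(- \frac{18}{7}\right) 379\right) - 409104} = \sqrt{\left(3 + 287282 - \frac{13644}{7}\right) - 409104} = \sqrt{\frac{1997351}{7} - 409104} = \sqrt{- \frac{866377}{7}} = \frac{67 i \sqrt{1351}}{7}$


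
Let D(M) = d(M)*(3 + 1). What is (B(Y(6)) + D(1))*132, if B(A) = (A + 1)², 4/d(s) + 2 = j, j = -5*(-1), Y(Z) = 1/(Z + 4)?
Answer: 21593/25 ≈ 863.72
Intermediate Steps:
Y(Z) = 1/(4 + Z)
j = 5
d(s) = 4/3 (d(s) = 4/(-2 + 5) = 4/3)
B(A) = (1 + A)²
D(M) = 16/3 (D(M) = 4*(3 + 1)/3 = (4/3)*4 = 16/3)
(B(Y(6)) + D(1))*132 = ((1 + 1/(4 + 6))² + 16/3)*132 = ((1 + 1/10)² + 16/3)*132 = ((1 + ⅒)² + 16/3)*132 = ((11/10)² + 16/3)*132 = (121/100 + 16/3)*132 = (1963/300)*132 = 21593/25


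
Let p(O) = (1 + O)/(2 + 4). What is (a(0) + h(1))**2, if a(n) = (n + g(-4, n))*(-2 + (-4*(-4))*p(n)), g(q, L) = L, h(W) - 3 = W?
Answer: 16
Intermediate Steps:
h(W) = 3 + W
p(O) = 1/6 + O/6 (p(O) = (1 + O)/6 = (1 + O)*(1/6) = 1/6 + O/6)
a(n) = 2*n*(2/3 + 8*n/3) (a(n) = (n + n)*(-2 + (-4*(-4))*(1/6 + n/6)) = (2*n)*(-2 + 16*(1/6 + n/6)) = (2*n)*(-2 + (8/3 + 8*n/3)) = (2*n)*(2/3 + 8*n/3) = 2*n*(2/3 + 8*n/3))
(a(0) + h(1))**2 = ((4/3)*0*(1 + 4*0) + (3 + 1))**2 = ((4/3)*0*(1 + 0) + 4)**2 = ((4/3)*0*1 + 4)**2 = (0 + 4)**2 = 4**2 = 16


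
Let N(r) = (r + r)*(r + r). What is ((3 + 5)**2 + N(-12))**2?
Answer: 409600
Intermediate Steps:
N(r) = 4*r**2 (N(r) = (2*r)*(2*r) = 4*r**2)
((3 + 5)**2 + N(-12))**2 = ((3 + 5)**2 + 4*(-12)**2)**2 = (8**2 + 4*144)**2 = (64 + 576)**2 = 640**2 = 409600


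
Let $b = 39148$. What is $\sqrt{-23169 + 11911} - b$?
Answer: $-39148 + i \sqrt{11258} \approx -39148.0 + 106.1 i$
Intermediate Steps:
$\sqrt{-23169 + 11911} - b = \sqrt{-23169 + 11911} - 39148 = \sqrt{-11258} - 39148 = i \sqrt{11258} - 39148 = -39148 + i \sqrt{11258}$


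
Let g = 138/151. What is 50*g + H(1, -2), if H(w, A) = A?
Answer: 6598/151 ≈ 43.695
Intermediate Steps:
g = 138/151 (g = 138*(1/151) = 138/151 ≈ 0.91391)
50*g + H(1, -2) = 50*(138/151) - 2 = 6900/151 - 2 = 6598/151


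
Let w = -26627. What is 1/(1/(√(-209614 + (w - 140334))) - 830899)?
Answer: -312895790925/259984799783791576 + 5*I*√15063/259984799783791576 ≈ -1.2035e-6 + 2.3604e-15*I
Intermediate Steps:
1/(1/(√(-209614 + (w - 140334))) - 830899) = 1/(1/(√(-209614 + (-26627 - 140334))) - 830899) = 1/(1/(√(-209614 - 166961)) - 830899) = 1/(1/(√(-376575)) - 830899) = 1/(1/(5*I*√15063) - 830899) = 1/(-I*√15063/75315 - 830899) = 1/(-830899 - I*√15063/75315)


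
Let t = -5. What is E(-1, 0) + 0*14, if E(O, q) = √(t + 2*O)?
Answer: I*√7 ≈ 2.6458*I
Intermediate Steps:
E(O, q) = √(-5 + 2*O)
E(-1, 0) + 0*14 = √(-5 + 2*(-1)) + 0*14 = √(-5 - 2) + 0 = √(-7) + 0 = I*√7 + 0 = I*√7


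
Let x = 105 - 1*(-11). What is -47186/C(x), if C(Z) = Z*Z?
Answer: -23593/6728 ≈ -3.5067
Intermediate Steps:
x = 116 (x = 105 + 11 = 116)
C(Z) = Z²
-47186/C(x) = -47186/(116²) = -47186/13456 = -47186*1/13456 = -23593/6728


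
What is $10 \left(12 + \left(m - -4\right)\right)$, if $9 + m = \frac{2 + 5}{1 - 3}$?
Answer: $35$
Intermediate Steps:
$m = - \frac{25}{2}$ ($m = -9 + \frac{2 + 5}{1 - 3} = -9 + \frac{7}{-2} = -9 + 7 \left(- \frac{1}{2}\right) = -9 - \frac{7}{2} = - \frac{25}{2} \approx -12.5$)
$10 \left(12 + \left(m - -4\right)\right) = 10 \left(12 - \frac{17}{2}\right) = 10 \cdot \frac{7}{2} = 35$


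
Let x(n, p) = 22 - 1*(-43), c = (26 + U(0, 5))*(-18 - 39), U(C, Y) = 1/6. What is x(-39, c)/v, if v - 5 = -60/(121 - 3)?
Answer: 767/53 ≈ 14.472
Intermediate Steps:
U(C, Y) = ⅙
v = 265/59 (v = 5 - 60/(121 - 3) = 5 - 60/118 = 5 + (1/118)*(-60) = 5 - 30/59 = 265/59 ≈ 4.4915)
c = -2983/2 (c = (26 + ⅙)*(-18 - 39) = (157/6)*(-57) = -2983/2 ≈ -1491.5)
x(n, p) = 65 (x(n, p) = 22 + 43 = 65)
x(-39, c)/v = 65/(265/59) = 65*(59/265) = 767/53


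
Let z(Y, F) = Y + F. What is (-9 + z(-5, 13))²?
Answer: 1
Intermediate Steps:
z(Y, F) = F + Y
(-9 + z(-5, 13))² = (-9 + (13 - 5))² = (-9 + 8)² = (-1)² = 1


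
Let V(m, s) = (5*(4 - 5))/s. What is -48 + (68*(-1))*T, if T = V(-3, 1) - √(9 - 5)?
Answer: 428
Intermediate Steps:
V(m, s) = -5/s (V(m, s) = (5*(-1))/s = -5/s)
T = -7 (T = -5/1 - √(9 - 5) = -5*1 - √4 = -5 - 1*2 = -5 - 2 = -7)
-48 + (68*(-1))*T = -48 + (68*(-1))*(-7) = -48 - 68*(-7) = -48 + 476 = 428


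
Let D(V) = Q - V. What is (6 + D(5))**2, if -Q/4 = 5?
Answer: 361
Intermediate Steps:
Q = -20 (Q = -4*5 = -20)
D(V) = -20 - V
(6 + D(5))**2 = (6 + (-20 - 1*5))**2 = (6 + (-20 - 5))**2 = (6 - 25)**2 = (-19)**2 = 361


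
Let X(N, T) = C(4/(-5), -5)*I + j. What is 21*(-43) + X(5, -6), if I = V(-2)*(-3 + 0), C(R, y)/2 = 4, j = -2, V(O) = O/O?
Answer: -929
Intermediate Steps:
V(O) = 1
C(R, y) = 8 (C(R, y) = 2*4 = 8)
I = -3 (I = 1*(-3 + 0) = 1*(-3) = -3)
X(N, T) = -26 (X(N, T) = 8*(-3) - 2 = -24 - 2 = -26)
21*(-43) + X(5, -6) = 21*(-43) - 26 = -903 - 26 = -929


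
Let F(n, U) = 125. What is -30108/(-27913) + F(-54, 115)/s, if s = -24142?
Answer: 723378211/673875646 ≈ 1.0735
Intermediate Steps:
-30108/(-27913) + F(-54, 115)/s = -30108/(-27913) + 125/(-24142) = -30108*(-1/27913) + 125*(-1/24142) = 30108/27913 - 125/24142 = 723378211/673875646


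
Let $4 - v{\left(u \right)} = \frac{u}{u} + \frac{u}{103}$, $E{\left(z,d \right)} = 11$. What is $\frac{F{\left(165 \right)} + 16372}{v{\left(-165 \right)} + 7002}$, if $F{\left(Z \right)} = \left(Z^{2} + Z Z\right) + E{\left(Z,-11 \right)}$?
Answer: $\frac{2431933}{240560} \approx 10.109$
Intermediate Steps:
$F{\left(Z \right)} = 11 + 2 Z^{2}$ ($F{\left(Z \right)} = \left(Z^{2} + Z Z\right) + 11 = \left(Z^{2} + Z^{2}\right) + 11 = 2 Z^{2} + 11 = 11 + 2 Z^{2}$)
$v{\left(u \right)} = 3 - \frac{u}{103}$ ($v{\left(u \right)} = 4 - \left(\frac{u}{u} + \frac{u}{103}\right) = 4 - \left(1 + u \frac{1}{103}\right) = 4 - \left(1 + \frac{u}{103}\right) = 3 - \frac{u}{103}$)
$\frac{F{\left(165 \right)} + 16372}{v{\left(-165 \right)} + 7002} = \frac{\left(11 + 2 \cdot 165^{2}\right) + 16372}{\left(3 - - \frac{165}{103}\right) + 7002} = \frac{\left(11 + 2 \cdot 27225\right) + 16372}{\left(3 + \frac{165}{103}\right) + 7002} = \frac{\left(11 + 54450\right) + 16372}{\frac{474}{103} + 7002} = \frac{54461 + 16372}{\frac{721680}{103}} = 70833 \cdot \frac{103}{721680} = \frac{2431933}{240560}$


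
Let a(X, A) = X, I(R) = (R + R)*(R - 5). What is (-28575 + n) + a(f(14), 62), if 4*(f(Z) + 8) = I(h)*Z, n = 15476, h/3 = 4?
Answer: -12519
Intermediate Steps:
h = 12 (h = 3*4 = 12)
I(R) = 2*R*(-5 + R) (I(R) = (2*R)*(-5 + R) = 2*R*(-5 + R))
f(Z) = -8 + 42*Z (f(Z) = -8 + ((2*12*(-5 + 12))*Z)/4 = -8 + ((2*12*7)*Z)/4 = -8 + (168*Z)/4 = -8 + 42*Z)
(-28575 + n) + a(f(14), 62) = (-28575 + 15476) + (-8 + 42*14) = -13099 + (-8 + 588) = -13099 + 580 = -12519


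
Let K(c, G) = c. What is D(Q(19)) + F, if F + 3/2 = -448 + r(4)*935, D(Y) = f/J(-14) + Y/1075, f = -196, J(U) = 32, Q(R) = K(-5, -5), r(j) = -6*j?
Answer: -39380483/1720 ≈ -22896.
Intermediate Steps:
Q(R) = -5
D(Y) = -49/8 + Y/1075 (D(Y) = -196/32 + Y/1075 = -196*1/32 + Y*(1/1075) = -49/8 + Y/1075)
F = -45779/2 (F = -3/2 + (-448 - 6*4*935) = -3/2 + (-448 - 24*935) = -3/2 + (-448 - 22440) = -3/2 - 22888 = -45779/2 ≈ -22890.)
D(Q(19)) + F = (-49/8 + (1/1075)*(-5)) - 45779/2 = (-49/8 - 1/215) - 45779/2 = -10543/1720 - 45779/2 = -39380483/1720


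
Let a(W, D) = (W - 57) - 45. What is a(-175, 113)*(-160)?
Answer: 44320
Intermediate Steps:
a(W, D) = -102 + W (a(W, D) = (-57 + W) - 45 = -102 + W)
a(-175, 113)*(-160) = (-102 - 175)*(-160) = -277*(-160) = 44320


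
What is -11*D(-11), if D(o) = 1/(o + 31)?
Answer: -11/20 ≈ -0.55000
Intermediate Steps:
D(o) = 1/(31 + o)
-11*D(-11) = -11/(31 - 11) = -11/20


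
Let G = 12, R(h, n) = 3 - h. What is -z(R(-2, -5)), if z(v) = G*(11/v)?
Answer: -132/5 ≈ -26.400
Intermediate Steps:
z(v) = 132/v (z(v) = 12*(11/v) = 132/v)
-z(R(-2, -5)) = -132/(3 - 1*(-2)) = -132/(3 + 2) = -132/5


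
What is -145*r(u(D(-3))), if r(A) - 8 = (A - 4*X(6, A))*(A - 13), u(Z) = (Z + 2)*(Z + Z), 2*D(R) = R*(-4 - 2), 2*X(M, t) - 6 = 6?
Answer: -4668710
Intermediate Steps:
X(M, t) = 6 (X(M, t) = 3 + (½)*6 = 3 + 3 = 6)
D(R) = -3*R (D(R) = (R*(-4 - 2))/2 = (R*(-6))/2 = (-6*R)/2 = -3*R)
u(Z) = 2*Z*(2 + Z) (u(Z) = (2 + Z)*(2*Z) = 2*Z*(2 + Z))
r(A) = 8 + (-24 + A)*(-13 + A) (r(A) = 8 + (A - 4*6)*(A - 13) = 8 + (A - 24)*(-13 + A) = 8 + (-24 + A)*(-13 + A))
-145*r(u(D(-3))) = -145*(320 + (2*(-3*(-3))*(2 - 3*(-3)))² - 74*(-3*(-3))*(2 - 3*(-3))) = -145*(320 + (2*9*(2 + 9))² - 74*9*(2 + 9)) = -145*(320 + (2*9*11)² - 74*9*11) = -145*(320 + 198² - 37*198) = -145*(320 + 39204 - 7326) = -145*32198 = -4668710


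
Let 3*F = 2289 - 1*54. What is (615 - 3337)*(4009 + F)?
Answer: -12940388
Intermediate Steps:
F = 745 (F = (2289 - 1*54)/3 = (2289 - 54)/3 = (⅓)*2235 = 745)
(615 - 3337)*(4009 + F) = (615 - 3337)*(4009 + 745) = -2722*4754 = -12940388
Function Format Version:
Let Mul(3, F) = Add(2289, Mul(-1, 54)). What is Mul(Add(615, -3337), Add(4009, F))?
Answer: -12940388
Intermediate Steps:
F = 745 (F = Mul(Rational(1, 3), Add(2289, Mul(-1, 54))) = Mul(Rational(1, 3), Add(2289, -54)) = Mul(Rational(1, 3), 2235) = 745)
Mul(Add(615, -3337), Add(4009, F)) = Mul(Add(615, -3337), Add(4009, 745)) = Mul(-2722, 4754) = -12940388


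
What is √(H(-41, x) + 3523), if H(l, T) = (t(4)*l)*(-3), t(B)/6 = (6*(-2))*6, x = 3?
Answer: I*√49613 ≈ 222.74*I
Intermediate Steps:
t(B) = -432 (t(B) = 6*((6*(-2))*6) = 6*(-12*6) = 6*(-72) = -432)
H(l, T) = 1296*l (H(l, T) = -432*l*(-3) = 1296*l)
√(H(-41, x) + 3523) = √(1296*(-41) + 3523) = √(-53136 + 3523) = √(-49613) = I*√49613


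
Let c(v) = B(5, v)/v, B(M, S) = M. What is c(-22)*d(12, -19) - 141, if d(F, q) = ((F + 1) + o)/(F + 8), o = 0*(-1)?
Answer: -12421/88 ≈ -141.15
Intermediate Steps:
o = 0
d(F, q) = (1 + F)/(8 + F) (d(F, q) = ((F + 1) + 0)/(F + 8) = ((1 + F) + 0)/(8 + F) = (1 + F)/(8 + F))
c(v) = 5/v
c(-22)*d(12, -19) - 141 = (5/(-22))*((1 + 12)/(8 + 12)) - 141 = (5*(-1/22))*(13/20) - 141 = -13/88 - 141 = -12421/88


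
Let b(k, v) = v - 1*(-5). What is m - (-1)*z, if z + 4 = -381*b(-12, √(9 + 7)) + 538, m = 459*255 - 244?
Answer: 113906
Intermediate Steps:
b(k, v) = 5 + v (b(k, v) = v + 5 = 5 + v)
m = 116801 (m = 117045 - 244 = 116801)
z = -2895 (z = -4 + (-381*(5 + √(9 + 7)) + 538) = -4 + (-381*(5 + √16) + 538) = -4 + (-381*(5 + 4) + 538) = -4 + (-381*9 + 538) = -4 + (-3429 + 538) = -4 - 2891 = -2895)
m - (-1)*z = 116801 - (-1)*(-2895) = 116801 - 1*2895 = 116801 - 2895 = 113906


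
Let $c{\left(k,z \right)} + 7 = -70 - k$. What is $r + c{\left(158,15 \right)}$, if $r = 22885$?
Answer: $22650$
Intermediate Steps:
$c{\left(k,z \right)} = -77 - k$ ($c{\left(k,z \right)} = -7 - \left(70 + k\right) = -77 - k$)
$r + c{\left(158,15 \right)} = 22885 - 235 = 22650$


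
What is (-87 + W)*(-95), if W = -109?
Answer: 18620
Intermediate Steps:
(-87 + W)*(-95) = (-87 - 109)*(-95) = -196*(-95) = 18620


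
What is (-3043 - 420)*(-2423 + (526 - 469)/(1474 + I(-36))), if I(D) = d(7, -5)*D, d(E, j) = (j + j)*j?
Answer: 2735614165/326 ≈ 8.3915e+6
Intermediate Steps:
d(E, j) = 2*j² (d(E, j) = (2*j)*j = 2*j²)
I(D) = 50*D (I(D) = (2*(-5)²)*D = (2*25)*D = 50*D)
(-3043 - 420)*(-2423 + (526 - 469)/(1474 + I(-36))) = (-3043 - 420)*(-2423 + (526 - 469)/(1474 + 50*(-36))) = -3463*(-2423 + 57/(1474 - 1800)) = -3463*(-2423 + 57/(-326)) = -3463*(-2423 + 57*(-1/326)) = -3463*(-2423 - 57/326) = -3463*(-789955/326) = 2735614165/326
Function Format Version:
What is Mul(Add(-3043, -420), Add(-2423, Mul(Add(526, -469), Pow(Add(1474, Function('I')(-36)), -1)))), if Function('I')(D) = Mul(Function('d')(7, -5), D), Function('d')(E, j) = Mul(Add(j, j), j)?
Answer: Rational(2735614165, 326) ≈ 8.3915e+6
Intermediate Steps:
Function('d')(E, j) = Mul(2, Pow(j, 2)) (Function('d')(E, j) = Mul(Mul(2, j), j) = Mul(2, Pow(j, 2)))
Function('I')(D) = Mul(50, D) (Function('I')(D) = Mul(Mul(2, Pow(-5, 2)), D) = Mul(Mul(2, 25), D) = Mul(50, D))
Mul(Add(-3043, -420), Add(-2423, Mul(Add(526, -469), Pow(Add(1474, Function('I')(-36)), -1)))) = Mul(Add(-3043, -420), Add(-2423, Mul(Add(526, -469), Pow(Add(1474, Mul(50, -36)), -1)))) = Mul(-3463, Add(-2423, Mul(57, Pow(Add(1474, -1800), -1)))) = Mul(-3463, Add(-2423, Mul(57, Pow(-326, -1)))) = Mul(-3463, Add(-2423, Mul(57, Rational(-1, 326)))) = Mul(-3463, Add(-2423, Rational(-57, 326))) = Mul(-3463, Rational(-789955, 326)) = Rational(2735614165, 326)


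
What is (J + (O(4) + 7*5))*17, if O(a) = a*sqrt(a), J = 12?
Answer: 935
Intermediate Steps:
O(a) = a**(3/2)
(J + (O(4) + 7*5))*17 = (12 + (4**(3/2) + 7*5))*17 = (12 + (8 + 35))*17 = (12 + 43)*17 = 55*17 = 935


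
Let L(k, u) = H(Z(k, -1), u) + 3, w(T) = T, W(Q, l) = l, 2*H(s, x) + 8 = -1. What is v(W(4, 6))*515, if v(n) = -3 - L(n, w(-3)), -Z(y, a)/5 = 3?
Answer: -1545/2 ≈ -772.50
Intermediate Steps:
Z(y, a) = -15 (Z(y, a) = -5*3 = -15)
H(s, x) = -9/2 (H(s, x) = -4 + (½)*(-1) = -4 - ½ = -9/2)
L(k, u) = -3/2 (L(k, u) = -9/2 + 3 = -3/2)
v(n) = -3/2 (v(n) = -3 - 1*(-3/2) = -3 + 3/2 = -3/2)
v(W(4, 6))*515 = -3/2*515 = -1545/2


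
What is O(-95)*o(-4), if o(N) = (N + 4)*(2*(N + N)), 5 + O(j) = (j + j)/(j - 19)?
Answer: 0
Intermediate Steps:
O(j) = -5 + 2*j/(-19 + j) (O(j) = -5 + (j + j)/(j - 19) = -5 + (2*j)/(-19 + j) = -5 + 2*j/(-19 + j))
o(N) = 4*N*(4 + N) (o(N) = (4 + N)*(2*(2*N)) = (4 + N)*(4*N) = 4*N*(4 + N))
O(-95)*o(-4) = ((95 - 3*(-95))/(-19 - 95))*(4*(-4)*(4 - 4)) = ((95 + 285)/(-114))*(4*(-4)*0) = -1/114*380*0 = -10/3*0 = 0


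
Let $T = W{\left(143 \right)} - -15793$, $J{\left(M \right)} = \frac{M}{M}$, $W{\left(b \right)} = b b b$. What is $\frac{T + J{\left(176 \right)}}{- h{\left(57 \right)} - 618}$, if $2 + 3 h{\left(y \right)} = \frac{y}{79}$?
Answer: $- \frac{696780237}{146365} \approx -4760.6$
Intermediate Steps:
$h{\left(y \right)} = - \frac{2}{3} + \frac{y}{237}$ ($h{\left(y \right)} = - \frac{2}{3} + \frac{y \frac{1}{79}}{3} = - \frac{2}{3} + \frac{\frac{1}{79} y}{3} = - \frac{2}{3} + \frac{y}{237}$)
$W{\left(b \right)} = b^{3}$ ($W{\left(b \right)} = b^{2} b = b^{3}$)
$J{\left(M \right)} = 1$
$T = 2940000$ ($T = 143^{3} - -15793 = 2924207 + 15793 = 2940000$)
$\frac{T + J{\left(176 \right)}}{- h{\left(57 \right)} - 618} = \frac{2940000 + 1}{- (- \frac{2}{3} + \frac{1}{237} \cdot 57) - 618} = \frac{2940001}{- (- \frac{2}{3} + \frac{19}{79}) - 618} = \frac{2940001}{\left(-1\right) \left(- \frac{101}{237}\right) - 618} = \frac{2940001}{\frac{101}{237} - 618} = \frac{2940001}{- \frac{146365}{237}} = 2940001 \left(- \frac{237}{146365}\right) = - \frac{696780237}{146365}$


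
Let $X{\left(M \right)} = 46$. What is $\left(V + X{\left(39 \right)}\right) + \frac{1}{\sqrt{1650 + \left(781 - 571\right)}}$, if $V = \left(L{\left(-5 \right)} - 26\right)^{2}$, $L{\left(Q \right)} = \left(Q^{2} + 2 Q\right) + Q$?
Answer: $302 + \frac{\sqrt{465}}{930} \approx 302.02$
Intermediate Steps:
$L{\left(Q \right)} = Q^{2} + 3 Q$
$V = 256$ ($V = \left(- 5 \left(3 - 5\right) - 26\right)^{2} = \left(\left(-5\right) \left(-2\right) - 26\right)^{2} = \left(10 - 26\right)^{2} = \left(-16\right)^{2} = 256$)
$\left(V + X{\left(39 \right)}\right) + \frac{1}{\sqrt{1650 + \left(781 - 571\right)}} = \left(256 + 46\right) + \frac{1}{\sqrt{1650 + \left(781 - 571\right)}} = 302 + \frac{1}{\sqrt{1650 + 210}} = 302 + \frac{1}{\sqrt{1860}} = 302 + \frac{1}{2 \sqrt{465}} = 302 + \frac{\sqrt{465}}{930}$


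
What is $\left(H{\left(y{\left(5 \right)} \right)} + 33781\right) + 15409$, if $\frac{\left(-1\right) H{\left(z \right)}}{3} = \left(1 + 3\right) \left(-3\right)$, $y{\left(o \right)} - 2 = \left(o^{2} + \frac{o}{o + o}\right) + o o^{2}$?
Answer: $49226$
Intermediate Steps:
$y{\left(o \right)} = \frac{5}{2} + o^{2} + o^{3}$ ($y{\left(o \right)} = 2 + \left(\left(o^{2} + \frac{o}{o + o}\right) + o o^{2}\right) = 2 + \left(\left(o^{2} + \frac{o}{2 o}\right) + o^{3}\right) = 2 + \left(\left(o^{2} + \frac{1}{2 o} o\right) + o^{3}\right) = 2 + \left(\left(o^{2} + \frac{1}{2}\right) + o^{3}\right) = 2 + \left(\left(\frac{1}{2} + o^{2}\right) + o^{3}\right) = 2 + \left(\frac{1}{2} + o^{2} + o^{3}\right) = \frac{5}{2} + o^{2} + o^{3}$)
$H{\left(z \right)} = 36$ ($H{\left(z \right)} = - 3 \left(1 + 3\right) \left(-3\right) = - 3 \cdot 4 \left(-3\right) = \left(-3\right) \left(-12\right) = 36$)
$\left(H{\left(y{\left(5 \right)} \right)} + 33781\right) + 15409 = \left(36 + 33781\right) + 15409 = 33817 + 15409 = 49226$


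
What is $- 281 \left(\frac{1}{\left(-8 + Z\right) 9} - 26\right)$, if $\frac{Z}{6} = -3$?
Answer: $\frac{1709885}{234} \approx 7307.2$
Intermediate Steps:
$Z = -18$ ($Z = 6 \left(-3\right) = -18$)
$- 281 \left(\frac{1}{\left(-8 + Z\right) 9} - 26\right) = - 281 \left(\frac{1}{\left(-8 - 18\right) 9} - 26\right) = - 281 \left(\frac{1}{\left(-26\right) 9} - 26\right) = - 281 \left(\frac{1}{-234} - 26\right) = - 281 \left(- \frac{1}{234} - 26\right) = \left(-281\right) \left(- \frac{6085}{234}\right) = \frac{1709885}{234}$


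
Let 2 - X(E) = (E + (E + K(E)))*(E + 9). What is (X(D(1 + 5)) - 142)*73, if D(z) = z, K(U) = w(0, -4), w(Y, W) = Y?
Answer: -23360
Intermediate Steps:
K(U) = 0
X(E) = 2 - 2*E*(9 + E) (X(E) = 2 - (E + (E + 0))*(E + 9) = 2 - (E + E)*(9 + E) = 2 - 2*E*(9 + E))
(X(D(1 + 5)) - 142)*73 = ((2 - 18*(1 + 5) - 2*(1 + 5)**2) - 142)*73 = ((2 - 18*6 - 2*6**2) - 142)*73 = ((2 - 108 - 2*36) - 142)*73 = ((2 - 108 - 72) - 142)*73 = (-178 - 142)*73 = -320*73 = -23360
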